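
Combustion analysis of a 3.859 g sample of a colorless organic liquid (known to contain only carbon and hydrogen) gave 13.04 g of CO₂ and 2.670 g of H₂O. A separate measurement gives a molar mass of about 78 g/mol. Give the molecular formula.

C6H6

mol C = 13.04 g CO₂ ÷ 44.009 g/mol = 0.29630 mol
mol H = 2 × 2.670 g H₂O ÷ 18.015 g/mol = 0.29642 mol
Divide by the smallest (0.29630 mol): C 1.000, H 1.000
Empirical formula: CH
Empirical-formula mass = 13.02 g/mol; 78 ÷ 13.02 ≈ 6, so the molecular formula is C6H6.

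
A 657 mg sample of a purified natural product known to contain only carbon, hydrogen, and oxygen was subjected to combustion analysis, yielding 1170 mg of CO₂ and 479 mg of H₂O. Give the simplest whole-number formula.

mol C = 1.17 g CO₂ ÷ 44.009 g/mol = 0.02659 mol
mol H = 2 × 0.479 g H₂O ÷ 18.015 g/mol = 0.05318 mol
mass O = 0.657 − (0.3193 + 0.05360) = 0.2841 g → mol O = 0.2841 ÷ 15.999 = 0.01776 mol
Divide by the smallest (0.01776 mol): C 1.497, H 2.995, O 1.000
Multiplying each by 2 gives whole numbers: C 2.99, H 5.99, O 2.00

C3H6O2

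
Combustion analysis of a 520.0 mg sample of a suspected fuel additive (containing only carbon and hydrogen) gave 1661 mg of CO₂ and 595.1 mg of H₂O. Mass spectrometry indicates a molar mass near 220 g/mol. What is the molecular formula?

mol C = 1.661 g CO₂ ÷ 44.009 g/mol = 0.037742 mol
mol H = 2 × 0.5951 g H₂O ÷ 18.015 g/mol = 0.066067 mol
Divide by the smallest (0.037742 mol): C 1.000, H 1.750
Multiplying each by 4 gives whole numbers: C 4.00, H 7.00
Empirical formula: C4H7
Empirical-formula mass = 55.10 g/mol; 220 ÷ 55.10 ≈ 4, so the molecular formula is C16H28.

C16H28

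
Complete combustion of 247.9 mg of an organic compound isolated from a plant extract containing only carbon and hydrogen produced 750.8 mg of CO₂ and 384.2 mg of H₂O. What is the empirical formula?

C2H5

mol C = 0.7508 g CO₂ ÷ 44.009 g/mol = 0.017060 mol
mol H = 2 × 0.3842 g H₂O ÷ 18.015 g/mol = 0.042653 mol
Divide by the smallest (0.017060 mol): C 1.000, H 2.500
Multiplying each by 2 gives whole numbers: C 2.00, H 5.00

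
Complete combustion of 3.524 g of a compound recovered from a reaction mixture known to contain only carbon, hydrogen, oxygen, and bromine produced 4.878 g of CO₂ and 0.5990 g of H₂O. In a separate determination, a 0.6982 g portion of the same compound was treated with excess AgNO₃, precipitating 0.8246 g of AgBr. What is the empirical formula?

mol C = 4.878 g CO₂ ÷ 44.009 g/mol = 0.11084 mol
mol H = 2 × 0.5990 g H₂O ÷ 18.015 g/mol = 0.066500 mol
From the AgBr data: mol Br per gram of compound = (0.8246 ÷ 187.772) ÷ 0.6982 = 0.0062897 mol/g, so in the 3.524 g combustion sample mol Br = 0.022165 mol
mass O = 3.524 − (1.3313 + 0.067032 + 1.7711) = 0.35458 g → mol O = 0.35458 ÷ 15.999 = 0.022163 mol
Divide by the smallest (0.022163 mol): C 5.001, H 3.001, Br 1.000, O 1.000

C5H3BrO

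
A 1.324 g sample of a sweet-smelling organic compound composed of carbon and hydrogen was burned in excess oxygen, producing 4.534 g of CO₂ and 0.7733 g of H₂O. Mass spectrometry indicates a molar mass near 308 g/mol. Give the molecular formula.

mol C = 4.534 g CO₂ ÷ 44.009 g/mol = 0.10302 mol
mol H = 2 × 0.7733 g H₂O ÷ 18.015 g/mol = 0.085851 mol
Divide by the smallest (0.085851 mol): C 1.200, H 1.000
Multiplying each by 5 gives whole numbers: C 6.00, H 5.00
Empirical formula: C6H5
Empirical-formula mass = 77.11 g/mol; 308 ÷ 77.11 ≈ 4, so the molecular formula is C24H20.

C24H20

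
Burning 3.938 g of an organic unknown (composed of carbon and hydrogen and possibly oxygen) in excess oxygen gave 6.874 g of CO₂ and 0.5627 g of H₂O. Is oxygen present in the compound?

mol C = 6.874 g CO₂ ÷ 44.009 g/mol = 0.15620 mol
mol H = 2 × 0.5627 g H₂O ÷ 18.015 g/mol = 0.062470 mol
C and H account for only 1.9390 g of the 3.938 g sample; the remaining 1.9990 g must be oxygen.

yes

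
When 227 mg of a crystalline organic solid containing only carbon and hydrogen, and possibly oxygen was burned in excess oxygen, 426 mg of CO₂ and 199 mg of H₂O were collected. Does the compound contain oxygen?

mol C = 0.426 g CO₂ ÷ 44.009 g/mol = 0.009680 mol
mol H = 2 × 0.199 g H₂O ÷ 18.015 g/mol = 0.02209 mol
C and H account for only 0.1385 g of the 0.227 g sample; the remaining 0.08847 g must be oxygen.

yes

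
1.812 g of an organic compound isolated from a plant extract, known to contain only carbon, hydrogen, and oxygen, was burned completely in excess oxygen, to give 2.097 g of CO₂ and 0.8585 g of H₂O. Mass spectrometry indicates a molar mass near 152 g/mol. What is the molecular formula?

C4H8O6

mol C = 2.097 g CO₂ ÷ 44.009 g/mol = 0.047649 mol
mol H = 2 × 0.8585 g H₂O ÷ 18.015 g/mol = 0.095309 mol
mass O = 1.812 − (0.57232 + 0.096072) = 1.1436 g → mol O = 1.1436 ÷ 15.999 = 0.071480 mol
Divide by the smallest (0.047649 mol): C 1.000, H 2.000, O 1.500
Multiplying each by 2 gives whole numbers: C 2.00, H 4.00, O 3.00
Empirical formula: C2H4O3
Empirical-formula mass = 76.05 g/mol; 152 ÷ 76.05 ≈ 2, so the molecular formula is C4H8O6.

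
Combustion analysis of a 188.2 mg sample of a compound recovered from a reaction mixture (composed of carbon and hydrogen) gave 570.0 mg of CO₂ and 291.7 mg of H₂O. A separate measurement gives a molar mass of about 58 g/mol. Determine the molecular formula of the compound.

C4H10

mol C = 0.5700 g CO₂ ÷ 44.009 g/mol = 0.012952 mol
mol H = 2 × 0.2917 g H₂O ÷ 18.015 g/mol = 0.032384 mol
Divide by the smallest (0.012952 mol): C 1.000, H 2.500
Multiplying each by 2 gives whole numbers: C 2.00, H 5.00
Empirical formula: C2H5
Empirical-formula mass = 29.06 g/mol; 58 ÷ 29.06 ≈ 2, so the molecular formula is C4H10.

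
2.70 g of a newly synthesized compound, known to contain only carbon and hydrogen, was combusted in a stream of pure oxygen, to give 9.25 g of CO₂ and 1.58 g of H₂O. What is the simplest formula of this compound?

C6H5

mol C = 9.25 g CO₂ ÷ 44.009 g/mol = 0.2102 mol
mol H = 2 × 1.58 g H₂O ÷ 18.015 g/mol = 0.1754 mol
Divide by the smallest (0.1754 mol): C 1.198, H 1.000
Multiplying each by 5 gives whole numbers: C 5.99, H 5.00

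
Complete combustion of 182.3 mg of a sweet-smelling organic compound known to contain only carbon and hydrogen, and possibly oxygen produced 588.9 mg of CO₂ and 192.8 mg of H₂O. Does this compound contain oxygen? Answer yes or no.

mol C = 0.5889 g CO₂ ÷ 44.009 g/mol = 0.013381 mol
mol H = 2 × 0.1928 g H₂O ÷ 18.015 g/mol = 0.021404 mol
C and H together account for 0.18230 g — essentially the entire 0.1823 g sample — so the compound contains no oxygen.

no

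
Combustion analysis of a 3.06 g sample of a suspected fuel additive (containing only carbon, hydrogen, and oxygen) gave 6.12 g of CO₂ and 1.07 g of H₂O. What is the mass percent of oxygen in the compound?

41.5%

mol C = 6.12 g CO₂ ÷ 44.009 g/mol = 0.1391 mol
mol H = 2 × 1.07 g H₂O ÷ 18.015 g/mol = 0.1188 mol
mass O = 3.06 − (1.670 + 0.1197) = 1.270 g → mol O = 1.270 ÷ 15.999 = 0.07938 mol
mass % O = 1.270 g ÷ 3.06 g × 100%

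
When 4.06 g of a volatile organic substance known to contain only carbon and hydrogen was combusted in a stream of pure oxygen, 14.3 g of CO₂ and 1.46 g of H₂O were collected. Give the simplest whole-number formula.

C2H

mol C = 14.3 g CO₂ ÷ 44.009 g/mol = 0.3249 mol
mol H = 2 × 1.46 g H₂O ÷ 18.015 g/mol = 0.1621 mol
Divide by the smallest (0.1621 mol): C 2.005, H 1.000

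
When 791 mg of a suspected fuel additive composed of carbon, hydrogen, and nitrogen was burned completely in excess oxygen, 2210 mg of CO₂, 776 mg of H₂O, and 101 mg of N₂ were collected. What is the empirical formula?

mol C = 2.21 g CO₂ ÷ 44.009 g/mol = 0.05022 mol
mol H = 2 × 0.776 g H₂O ÷ 18.015 g/mol = 0.08615 mol
mol N = 2 × 0.101 g N₂ ÷ 28.014 g/mol = 0.007211 mol
Divide by the smallest (0.007211 mol): C 6.964, H 11.948, N 1.000

C7H12N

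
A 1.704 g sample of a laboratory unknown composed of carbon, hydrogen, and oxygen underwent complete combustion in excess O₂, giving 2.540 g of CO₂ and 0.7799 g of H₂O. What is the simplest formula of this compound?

C2H3O2

mol C = 2.540 g CO₂ ÷ 44.009 g/mol = 0.057715 mol
mol H = 2 × 0.7799 g H₂O ÷ 18.015 g/mol = 0.086583 mol
mass O = 1.704 − (0.69322 + 0.087276) = 0.92350 g → mol O = 0.92350 ÷ 15.999 = 0.057723 mol
Divide by the smallest (0.057715 mol): C 1.000, H 1.500, O 1.000
Multiplying each by 2 gives whole numbers: C 2.00, H 3.00, O 2.00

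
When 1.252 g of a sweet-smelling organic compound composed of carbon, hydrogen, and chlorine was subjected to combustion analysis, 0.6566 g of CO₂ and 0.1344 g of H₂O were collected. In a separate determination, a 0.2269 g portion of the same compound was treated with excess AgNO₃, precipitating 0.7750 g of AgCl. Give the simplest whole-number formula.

CHCl2

mol C = 0.6566 g CO₂ ÷ 44.009 g/mol = 0.014920 mol
mol H = 2 × 0.1344 g H₂O ÷ 18.015 g/mol = 0.014921 mol
From the AgCl data: mol Cl per gram of compound = (0.7750 ÷ 143.318) ÷ 0.2269 = 0.023832 mol/g, so in the 1.252 g combustion sample mol Cl = 0.029838 mol
Divide by the smallest (0.014920 mol): C 1.000, H 1.000, Cl 2.000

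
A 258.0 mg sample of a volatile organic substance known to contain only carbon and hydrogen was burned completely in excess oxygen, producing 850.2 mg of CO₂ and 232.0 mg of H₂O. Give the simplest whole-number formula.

C3H4

mol C = 0.8502 g CO₂ ÷ 44.009 g/mol = 0.019319 mol
mol H = 2 × 0.2320 g H₂O ÷ 18.015 g/mol = 0.025756 mol
Divide by the smallest (0.019319 mol): C 1.000, H 1.333
Multiplying each by 3 gives whole numbers: C 3.00, H 4.00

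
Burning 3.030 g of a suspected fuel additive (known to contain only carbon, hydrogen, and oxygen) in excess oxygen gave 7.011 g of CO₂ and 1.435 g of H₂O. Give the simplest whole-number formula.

C8H8O3

mol C = 7.011 g CO₂ ÷ 44.009 g/mol = 0.15931 mol
mol H = 2 × 1.435 g H₂O ÷ 18.015 g/mol = 0.15931 mol
mass O = 3.030 − (1.9135 + 0.16059) = 0.95596 g → mol O = 0.95596 ÷ 15.999 = 0.059751 mol
Divide by the smallest (0.059751 mol): C 2.666, H 2.666, O 1.000
Multiplying each by 3 gives whole numbers: C 8.00, H 8.00, O 3.00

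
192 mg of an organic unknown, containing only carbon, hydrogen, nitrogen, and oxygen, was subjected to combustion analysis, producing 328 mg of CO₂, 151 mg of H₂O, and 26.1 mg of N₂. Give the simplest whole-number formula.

mol C = 0.328 g CO₂ ÷ 44.009 g/mol = 0.007453 mol
mol H = 2 × 0.151 g H₂O ÷ 18.015 g/mol = 0.01676 mol
mol N = 2 × 0.0261 g N₂ ÷ 28.014 g/mol = 0.001863 mol
mass O = 0.192 − (0.08952 + 0.01690 + 0.02610) = 0.05948 g → mol O = 0.05948 ÷ 15.999 = 0.003718 mol
Divide by the smallest (0.001863 mol): C 4.000, H 8.997, N 1.000, O 1.995

C4H9NO2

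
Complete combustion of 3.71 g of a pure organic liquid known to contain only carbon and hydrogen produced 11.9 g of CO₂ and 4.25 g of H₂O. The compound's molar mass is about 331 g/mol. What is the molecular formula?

C24H42

mol C = 11.9 g CO₂ ÷ 44.009 g/mol = 0.2704 mol
mol H = 2 × 4.25 g H₂O ÷ 18.015 g/mol = 0.4718 mol
Divide by the smallest (0.2704 mol): C 1.000, H 1.745
Multiplying each by 4 gives whole numbers: C 4.00, H 6.98
Empirical formula: C4H7
Empirical-formula mass = 55.10 g/mol; 331 ÷ 55.10 ≈ 6, so the molecular formula is C24H42.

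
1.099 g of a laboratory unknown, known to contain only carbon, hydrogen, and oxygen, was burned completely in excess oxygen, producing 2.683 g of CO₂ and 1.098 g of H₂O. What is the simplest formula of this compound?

C4H8O

mol C = 2.683 g CO₂ ÷ 44.009 g/mol = 0.060965 mol
mol H = 2 × 1.098 g H₂O ÷ 18.015 g/mol = 0.12190 mol
mass O = 1.099 − (0.73225 + 0.12287) = 0.24388 g → mol O = 0.24388 ÷ 15.999 = 0.015243 mol
Divide by the smallest (0.015243 mol): C 3.999, H 7.997, O 1.000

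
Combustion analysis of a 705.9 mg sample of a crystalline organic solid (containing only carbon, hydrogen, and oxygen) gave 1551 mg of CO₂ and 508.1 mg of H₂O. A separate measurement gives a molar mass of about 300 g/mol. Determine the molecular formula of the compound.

mol C = 1.551 g CO₂ ÷ 44.009 g/mol = 0.035243 mol
mol H = 2 × 0.5081 g H₂O ÷ 18.015 g/mol = 0.056409 mol
mass O = 0.7059 − (0.42330 + 0.056860) = 0.22574 g → mol O = 0.22574 ÷ 15.999 = 0.014110 mol
Divide by the smallest (0.014110 mol): C 2.498, H 3.998, O 1.000
Multiplying each by 2 gives whole numbers: C 5.00, H 8.00, O 2.00
Empirical formula: C5H8O2
Empirical-formula mass = 100.12 g/mol; 300 ÷ 100.12 ≈ 3, so the molecular formula is C15H24O6.

C15H24O6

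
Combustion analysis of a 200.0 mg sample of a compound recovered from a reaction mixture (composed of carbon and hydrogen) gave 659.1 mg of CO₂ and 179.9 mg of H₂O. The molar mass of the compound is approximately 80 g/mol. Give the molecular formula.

C6H8

mol C = 0.6591 g CO₂ ÷ 44.009 g/mol = 0.014976 mol
mol H = 2 × 0.1799 g H₂O ÷ 18.015 g/mol = 0.019972 mol
Divide by the smallest (0.014976 mol): C 1.000, H 1.334
Multiplying each by 3 gives whole numbers: C 3.00, H 4.00
Empirical formula: C3H4
Empirical-formula mass = 40.06 g/mol; 80 ÷ 40.06 ≈ 2, so the molecular formula is C6H8.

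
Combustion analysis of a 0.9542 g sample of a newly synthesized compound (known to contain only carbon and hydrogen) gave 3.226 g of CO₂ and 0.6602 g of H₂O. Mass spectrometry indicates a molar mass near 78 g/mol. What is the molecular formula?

mol C = 3.226 g CO₂ ÷ 44.009 g/mol = 0.073303 mol
mol H = 2 × 0.6602 g H₂O ÷ 18.015 g/mol = 0.073294 mol
Divide by the smallest (0.073294 mol): C 1.000, H 1.000
Empirical formula: CH
Empirical-formula mass = 13.02 g/mol; 78 ÷ 13.02 ≈ 6, so the molecular formula is C6H6.

C6H6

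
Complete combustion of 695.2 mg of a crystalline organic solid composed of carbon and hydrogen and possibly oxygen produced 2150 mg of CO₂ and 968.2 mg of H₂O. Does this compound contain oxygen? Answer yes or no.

mol C = 2.150 g CO₂ ÷ 44.009 g/mol = 0.048854 mol
mol H = 2 × 0.9682 g H₂O ÷ 18.015 g/mol = 0.10749 mol
C and H together account for 0.69513 g — essentially the entire 0.6952 g sample — so the compound contains no oxygen.

no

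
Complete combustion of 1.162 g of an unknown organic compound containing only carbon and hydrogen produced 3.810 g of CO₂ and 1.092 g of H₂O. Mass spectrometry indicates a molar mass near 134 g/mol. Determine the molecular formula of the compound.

mol C = 3.810 g CO₂ ÷ 44.009 g/mol = 0.086573 mol
mol H = 2 × 1.092 g H₂O ÷ 18.015 g/mol = 0.12123 mol
Divide by the smallest (0.086573 mol): C 1.000, H 1.400
Multiplying each by 5 gives whole numbers: C 5.00, H 7.00
Empirical formula: C5H7
Empirical-formula mass = 67.11 g/mol; 134 ÷ 67.11 ≈ 2, so the molecular formula is C10H14.

C10H14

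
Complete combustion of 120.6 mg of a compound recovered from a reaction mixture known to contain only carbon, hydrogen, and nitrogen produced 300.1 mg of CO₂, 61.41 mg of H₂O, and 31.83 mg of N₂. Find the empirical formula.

mol C = 0.3001 g CO₂ ÷ 44.009 g/mol = 0.0068191 mol
mol H = 2 × 0.06141 g H₂O ÷ 18.015 g/mol = 0.0068177 mol
mol N = 2 × 0.03183 g N₂ ÷ 28.014 g/mol = 0.0022724 mol
Divide by the smallest (0.0022724 mol): C 3.001, H 3.000, N 1.000

C3H3N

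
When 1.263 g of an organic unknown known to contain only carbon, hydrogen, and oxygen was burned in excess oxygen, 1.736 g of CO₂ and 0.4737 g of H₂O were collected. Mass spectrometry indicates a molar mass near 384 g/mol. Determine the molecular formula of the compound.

mol C = 1.736 g CO₂ ÷ 44.009 g/mol = 0.039446 mol
mol H = 2 × 0.4737 g H₂O ÷ 18.015 g/mol = 0.052590 mol
mass O = 1.263 − (0.47379 + 0.053010) = 0.73620 g → mol O = 0.73620 ÷ 15.999 = 0.046015 mol
Divide by the smallest (0.039446 mol): C 1.000, H 1.333, O 1.167
Multiplying each by 6 gives whole numbers: C 6.00, H 8.00, O 7.00
Empirical formula: C6H8O7
Empirical-formula mass = 192.12 g/mol; 384 ÷ 192.12 ≈ 2, so the molecular formula is C12H16O14.

C12H16O14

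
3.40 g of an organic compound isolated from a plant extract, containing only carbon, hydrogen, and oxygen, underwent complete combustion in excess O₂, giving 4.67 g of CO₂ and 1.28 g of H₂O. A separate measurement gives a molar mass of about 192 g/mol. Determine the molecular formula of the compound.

mol C = 4.67 g CO₂ ÷ 44.009 g/mol = 0.1061 mol
mol H = 2 × 1.28 g H₂O ÷ 18.015 g/mol = 0.1421 mol
mass O = 3.40 − (1.275 + 0.1432) = 1.982 g → mol O = 1.982 ÷ 15.999 = 0.1239 mol
Divide by the smallest (0.1061 mol): C 1.000, H 1.339, O 1.168
Multiplying each by 6 gives whole numbers: C 6.00, H 8.03, O 7.01
Empirical formula: C6H8O7
Empirical-formula mass = 192.12 g/mol; 192 ÷ 192.12 ≈ 1, so the molecular formula is C6H8O7.

C6H8O7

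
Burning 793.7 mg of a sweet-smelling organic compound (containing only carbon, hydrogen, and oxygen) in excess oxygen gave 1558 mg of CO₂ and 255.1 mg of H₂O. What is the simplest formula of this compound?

C5H4O3

mol C = 1.558 g CO₂ ÷ 44.009 g/mol = 0.035402 mol
mol H = 2 × 0.2551 g H₂O ÷ 18.015 g/mol = 0.028321 mol
mass O = 0.7937 − (0.42521 + 0.028547) = 0.33994 g → mol O = 0.33994 ÷ 15.999 = 0.021248 mol
Divide by the smallest (0.021248 mol): C 1.666, H 1.333, O 1.000
Multiplying each by 3 gives whole numbers: C 5.00, H 4.00, O 3.00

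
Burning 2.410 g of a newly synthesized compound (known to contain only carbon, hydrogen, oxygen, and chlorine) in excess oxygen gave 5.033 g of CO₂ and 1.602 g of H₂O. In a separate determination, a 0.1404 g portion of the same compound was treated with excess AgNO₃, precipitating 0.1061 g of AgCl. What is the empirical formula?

C9H14ClO2

mol C = 5.033 g CO₂ ÷ 44.009 g/mol = 0.11436 mol
mol H = 2 × 1.602 g H₂O ÷ 18.015 g/mol = 0.17785 mol
From the AgCl data: mol Cl per gram of compound = (0.1061 ÷ 143.318) ÷ 0.1404 = 0.0052729 mol/g, so in the 2.410 g combustion sample mol Cl = 0.012708 mol
mass O = 2.410 − (1.3736 + 0.17927 + 0.45049) = 0.40663 g → mol O = 0.40663 ÷ 15.999 = 0.025416 mol
Divide by the smallest (0.012708 mol): C 9.000, H 13.996, Cl 1.000, O 2.000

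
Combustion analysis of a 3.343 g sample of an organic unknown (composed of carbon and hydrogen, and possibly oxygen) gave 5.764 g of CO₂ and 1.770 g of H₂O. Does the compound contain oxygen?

mol C = 5.764 g CO₂ ÷ 44.009 g/mol = 0.13097 mol
mol H = 2 × 1.770 g H₂O ÷ 18.015 g/mol = 0.19650 mol
C and H account for only 1.7712 g of the 3.343 g sample; the remaining 1.5718 g must be oxygen.

yes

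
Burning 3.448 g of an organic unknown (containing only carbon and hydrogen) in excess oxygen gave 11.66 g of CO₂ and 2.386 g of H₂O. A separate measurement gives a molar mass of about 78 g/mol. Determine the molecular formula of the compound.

C6H6

mol C = 11.66 g CO₂ ÷ 44.009 g/mol = 0.26495 mol
mol H = 2 × 2.386 g H₂O ÷ 18.015 g/mol = 0.26489 mol
Divide by the smallest (0.26489 mol): C 1.000, H 1.000
Empirical formula: CH
Empirical-formula mass = 13.02 g/mol; 78 ÷ 13.02 ≈ 6, so the molecular formula is C6H6.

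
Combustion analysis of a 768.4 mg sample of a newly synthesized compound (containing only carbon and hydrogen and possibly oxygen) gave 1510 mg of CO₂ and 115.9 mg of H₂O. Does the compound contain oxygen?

yes

mol C = 1.510 g CO₂ ÷ 44.009 g/mol = 0.034311 mol
mol H = 2 × 0.1159 g H₂O ÷ 18.015 g/mol = 0.012867 mol
C and H account for only 0.42508 g of the 0.7684 g sample; the remaining 0.34332 g must be oxygen.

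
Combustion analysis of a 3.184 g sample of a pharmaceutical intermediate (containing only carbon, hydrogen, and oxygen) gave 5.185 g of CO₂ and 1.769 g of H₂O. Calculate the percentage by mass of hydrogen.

mol C = 5.185 g CO₂ ÷ 44.009 g/mol = 0.11782 mol
mol H = 2 × 1.769 g H₂O ÷ 18.015 g/mol = 0.19639 mol
mass O = 3.184 − (1.4151 + 0.19796) = 1.5709 g → mol O = 1.5709 ÷ 15.999 = 0.098190 mol
mass % H = 0.19796 g ÷ 3.184 g × 100%

6.22%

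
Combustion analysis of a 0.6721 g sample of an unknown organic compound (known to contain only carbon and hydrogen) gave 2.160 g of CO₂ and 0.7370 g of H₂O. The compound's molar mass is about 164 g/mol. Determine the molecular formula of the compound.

C12H20

mol C = 2.160 g CO₂ ÷ 44.009 g/mol = 0.049081 mol
mol H = 2 × 0.7370 g H₂O ÷ 18.015 g/mol = 0.081821 mol
Divide by the smallest (0.049081 mol): C 1.000, H 1.667
Multiplying each by 3 gives whole numbers: C 3.00, H 5.00
Empirical formula: C3H5
Empirical-formula mass = 41.07 g/mol; 164 ÷ 41.07 ≈ 4, so the molecular formula is C12H20.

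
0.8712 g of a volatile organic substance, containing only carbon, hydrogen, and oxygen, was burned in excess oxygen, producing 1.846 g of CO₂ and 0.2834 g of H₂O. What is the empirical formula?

C4H3O2

mol C = 1.846 g CO₂ ÷ 44.009 g/mol = 0.041946 mol
mol H = 2 × 0.2834 g H₂O ÷ 18.015 g/mol = 0.031463 mol
mass O = 0.8712 − (0.50381 + 0.031714) = 0.33567 g → mol O = 0.33567 ÷ 15.999 = 0.020981 mol
Divide by the smallest (0.020981 mol): C 1.999, H 1.500, O 1.000
Multiplying each by 2 gives whole numbers: C 4.00, H 3.00, O 2.00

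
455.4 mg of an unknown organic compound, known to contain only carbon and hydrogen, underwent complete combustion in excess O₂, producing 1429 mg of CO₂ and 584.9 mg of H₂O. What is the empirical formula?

CH2

mol C = 1.429 g CO₂ ÷ 44.009 g/mol = 0.032471 mol
mol H = 2 × 0.5849 g H₂O ÷ 18.015 g/mol = 0.064935 mol
Divide by the smallest (0.032471 mol): C 1.000, H 2.000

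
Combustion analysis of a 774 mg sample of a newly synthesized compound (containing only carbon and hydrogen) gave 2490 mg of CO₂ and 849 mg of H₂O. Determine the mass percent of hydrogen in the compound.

12.3%

mol C = 2.49 g CO₂ ÷ 44.009 g/mol = 0.05658 mol
mol H = 2 × 0.849 g H₂O ÷ 18.015 g/mol = 0.09425 mol
mass % H = 0.09501 g ÷ 0.774 g × 100%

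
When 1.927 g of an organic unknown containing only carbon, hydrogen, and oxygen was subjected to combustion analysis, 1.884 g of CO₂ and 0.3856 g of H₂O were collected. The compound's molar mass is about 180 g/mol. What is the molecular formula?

mol C = 1.884 g CO₂ ÷ 44.009 g/mol = 0.042809 mol
mol H = 2 × 0.3856 g H₂O ÷ 18.015 g/mol = 0.042809 mol
mass O = 1.927 − (0.51418 + 0.043151) = 1.3697 g → mol O = 1.3697 ÷ 15.999 = 0.085609 mol
Divide by the smallest (0.042809 mol): C 1.000, H 1.000, O 2.000
Empirical formula: CHO2
Empirical-formula mass = 45.02 g/mol; 180 ÷ 45.02 ≈ 4, so the molecular formula is C4H4O8.

C4H4O8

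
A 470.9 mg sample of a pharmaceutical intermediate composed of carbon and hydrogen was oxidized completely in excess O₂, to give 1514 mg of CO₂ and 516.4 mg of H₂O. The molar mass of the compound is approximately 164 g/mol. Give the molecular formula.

mol C = 1.514 g CO₂ ÷ 44.009 g/mol = 0.034402 mol
mol H = 2 × 0.5164 g H₂O ÷ 18.015 g/mol = 0.057330 mol
Divide by the smallest (0.034402 mol): C 1.000, H 1.666
Multiplying each by 3 gives whole numbers: C 3.00, H 5.00
Empirical formula: C3H5
Empirical-formula mass = 41.07 g/mol; 164 ÷ 41.07 ≈ 4, so the molecular formula is C12H20.

C12H20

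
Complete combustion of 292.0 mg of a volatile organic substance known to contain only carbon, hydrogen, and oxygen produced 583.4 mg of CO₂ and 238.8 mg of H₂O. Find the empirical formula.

mol C = 0.5834 g CO₂ ÷ 44.009 g/mol = 0.013256 mol
mol H = 2 × 0.2388 g H₂O ÷ 18.015 g/mol = 0.026511 mol
mass O = 0.2920 − (0.15922 + 0.026723) = 0.10605 g → mol O = 0.10605 ÷ 15.999 = 0.0066288 mol
Divide by the smallest (0.0066288 mol): C 2.000, H 3.999, O 1.000

C2H4O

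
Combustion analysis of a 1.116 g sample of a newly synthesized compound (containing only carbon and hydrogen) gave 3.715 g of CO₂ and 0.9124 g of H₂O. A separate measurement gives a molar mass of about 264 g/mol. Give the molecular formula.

mol C = 3.715 g CO₂ ÷ 44.009 g/mol = 0.084415 mol
mol H = 2 × 0.9124 g H₂O ÷ 18.015 g/mol = 0.10129 mol
Divide by the smallest (0.084415 mol): C 1.000, H 1.200
Multiplying each by 5 gives whole numbers: C 5.00, H 6.00
Empirical formula: C5H6
Empirical-formula mass = 66.10 g/mol; 264 ÷ 66.10 ≈ 4, so the molecular formula is C20H24.

C20H24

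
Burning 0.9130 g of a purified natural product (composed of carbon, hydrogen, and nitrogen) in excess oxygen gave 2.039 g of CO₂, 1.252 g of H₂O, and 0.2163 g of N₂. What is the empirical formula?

C3H9N

mol C = 2.039 g CO₂ ÷ 44.009 g/mol = 0.046331 mol
mol H = 2 × 1.252 g H₂O ÷ 18.015 g/mol = 0.13900 mol
mol N = 2 × 0.2163 g N₂ ÷ 28.014 g/mol = 0.015442 mol
Divide by the smallest (0.015442 mol): C 3.000, H 9.001, N 1.000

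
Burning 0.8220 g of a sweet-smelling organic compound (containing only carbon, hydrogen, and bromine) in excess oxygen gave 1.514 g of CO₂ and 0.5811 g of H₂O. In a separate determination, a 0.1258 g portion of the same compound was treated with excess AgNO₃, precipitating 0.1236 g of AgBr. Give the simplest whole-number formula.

mol C = 1.514 g CO₂ ÷ 44.009 g/mol = 0.034402 mol
mol H = 2 × 0.5811 g H₂O ÷ 18.015 g/mol = 0.064513 mol
From the AgBr data: mol Br per gram of compound = (0.1236 ÷ 187.772) ÷ 0.1258 = 0.0052325 mol/g, so in the 0.8220 g combustion sample mol Br = 0.0043011 mol
Divide by the smallest (0.0043011 mol): C 7.998, H 14.999, Br 1.000

C8H15Br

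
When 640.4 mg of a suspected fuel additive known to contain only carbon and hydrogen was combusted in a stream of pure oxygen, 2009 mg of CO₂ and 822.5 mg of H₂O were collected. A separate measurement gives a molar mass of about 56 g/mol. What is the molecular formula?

mol C = 2.009 g CO₂ ÷ 44.009 g/mol = 0.045650 mol
mol H = 2 × 0.8225 g H₂O ÷ 18.015 g/mol = 0.091313 mol
Divide by the smallest (0.045650 mol): C 1.000, H 2.000
Empirical formula: CH2
Empirical-formula mass = 14.03 g/mol; 56 ÷ 14.03 ≈ 4, so the molecular formula is C4H8.

C4H8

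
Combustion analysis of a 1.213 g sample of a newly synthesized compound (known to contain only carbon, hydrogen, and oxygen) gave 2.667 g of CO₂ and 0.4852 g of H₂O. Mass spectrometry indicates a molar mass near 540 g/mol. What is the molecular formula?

C27H24O12

mol C = 2.667 g CO₂ ÷ 44.009 g/mol = 0.060601 mol
mol H = 2 × 0.4852 g H₂O ÷ 18.015 g/mol = 0.053866 mol
mass O = 1.213 − (0.72788 + 0.054297) = 0.43082 g → mol O = 0.43082 ÷ 15.999 = 0.026928 mol
Divide by the smallest (0.026928 mol): C 2.250, H 2.000, O 1.000
Multiplying each by 4 gives whole numbers: C 9.00, H 8.00, O 4.00
Empirical formula: C9H8O4
Empirical-formula mass = 180.16 g/mol; 540 ÷ 180.16 ≈ 3, so the molecular formula is C27H24O12.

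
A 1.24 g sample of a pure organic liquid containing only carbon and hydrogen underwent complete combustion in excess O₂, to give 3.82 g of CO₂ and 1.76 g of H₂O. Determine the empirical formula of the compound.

C4H9

mol C = 3.82 g CO₂ ÷ 44.009 g/mol = 0.08680 mol
mol H = 2 × 1.76 g H₂O ÷ 18.015 g/mol = 0.1954 mol
Divide by the smallest (0.08680 mol): C 1.000, H 2.251
Multiplying each by 4 gives whole numbers: C 4.00, H 9.00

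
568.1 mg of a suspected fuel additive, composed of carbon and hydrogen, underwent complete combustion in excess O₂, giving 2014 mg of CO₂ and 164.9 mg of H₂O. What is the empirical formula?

mol C = 2.014 g CO₂ ÷ 44.009 g/mol = 0.045763 mol
mol H = 2 × 0.1649 g H₂O ÷ 18.015 g/mol = 0.018307 mol
Divide by the smallest (0.018307 mol): C 2.500, H 1.000
Multiplying each by 2 gives whole numbers: C 5.00, H 2.00

C5H2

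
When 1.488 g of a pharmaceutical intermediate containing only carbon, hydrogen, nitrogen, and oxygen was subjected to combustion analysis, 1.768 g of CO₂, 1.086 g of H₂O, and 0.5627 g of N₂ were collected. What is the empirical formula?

mol C = 1.768 g CO₂ ÷ 44.009 g/mol = 0.040174 mol
mol H = 2 × 1.086 g H₂O ÷ 18.015 g/mol = 0.12057 mol
mol N = 2 × 0.5627 g N₂ ÷ 28.014 g/mol = 0.040173 mol
mass O = 1.488 − (0.48253 + 0.12153 + 0.56270) = 0.32124 g → mol O = 0.32124 ÷ 15.999 = 0.020079 mol
Divide by the smallest (0.020079 mol): C 2.001, H 6.005, N 2.001, O 1.000

C2H6N2O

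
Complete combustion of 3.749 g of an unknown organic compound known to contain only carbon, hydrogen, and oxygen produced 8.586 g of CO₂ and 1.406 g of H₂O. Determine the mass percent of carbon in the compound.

62.50%

mol C = 8.586 g CO₂ ÷ 44.009 g/mol = 0.19510 mol
mol H = 2 × 1.406 g H₂O ÷ 18.015 g/mol = 0.15609 mol
mass O = 3.749 − (2.3433 + 0.15734) = 1.2484 g → mol O = 1.2484 ÷ 15.999 = 0.078027 mol
mass % C = 2.3433 g ÷ 3.749 g × 100%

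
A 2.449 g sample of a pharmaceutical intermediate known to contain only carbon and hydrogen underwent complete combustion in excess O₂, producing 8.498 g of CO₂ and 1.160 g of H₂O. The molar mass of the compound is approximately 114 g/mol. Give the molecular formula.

mol C = 8.498 g CO₂ ÷ 44.009 g/mol = 0.19310 mol
mol H = 2 × 1.160 g H₂O ÷ 18.015 g/mol = 0.12878 mol
Divide by the smallest (0.12878 mol): C 1.499, H 1.000
Multiplying each by 2 gives whole numbers: C 3.00, H 2.00
Empirical formula: C3H2
Empirical-formula mass = 38.05 g/mol; 114 ÷ 38.05 ≈ 3, so the molecular formula is C9H6.

C9H6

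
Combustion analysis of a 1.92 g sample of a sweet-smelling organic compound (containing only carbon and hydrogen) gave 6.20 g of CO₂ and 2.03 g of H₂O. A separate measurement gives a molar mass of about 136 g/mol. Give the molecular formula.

C10H16

mol C = 6.20 g CO₂ ÷ 44.009 g/mol = 0.1409 mol
mol H = 2 × 2.03 g H₂O ÷ 18.015 g/mol = 0.2254 mol
Divide by the smallest (0.1409 mol): C 1.000, H 1.600
Multiplying each by 5 gives whole numbers: C 5.00, H 8.00
Empirical formula: C5H8
Empirical-formula mass = 68.12 g/mol; 136 ÷ 68.12 ≈ 2, so the molecular formula is C10H16.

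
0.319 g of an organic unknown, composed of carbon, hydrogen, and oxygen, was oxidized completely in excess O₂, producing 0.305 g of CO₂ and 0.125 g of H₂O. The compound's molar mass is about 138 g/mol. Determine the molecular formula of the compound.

C3H6O6

mol C = 0.305 g CO₂ ÷ 44.009 g/mol = 0.006930 mol
mol H = 2 × 0.125 g H₂O ÷ 18.015 g/mol = 0.01388 mol
mass O = 0.319 − (0.08324 + 0.01399) = 0.2218 g → mol O = 0.2218 ÷ 15.999 = 0.01386 mol
Divide by the smallest (0.006930 mol): C 1.000, H 2.002, O 2.000
Empirical formula: CH2O2
Empirical-formula mass = 46.02 g/mol; 138 ÷ 46.02 ≈ 3, so the molecular formula is C3H6O6.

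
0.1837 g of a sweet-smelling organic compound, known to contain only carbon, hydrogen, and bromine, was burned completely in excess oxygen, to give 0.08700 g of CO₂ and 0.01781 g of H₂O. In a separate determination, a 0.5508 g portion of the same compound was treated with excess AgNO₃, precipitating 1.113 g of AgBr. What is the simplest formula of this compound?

mol C = 0.08700 g CO₂ ÷ 44.009 g/mol = 0.0019769 mol
mol H = 2 × 0.01781 g H₂O ÷ 18.015 g/mol = 0.0019772 mol
From the AgBr data: mol Br per gram of compound = (1.113 ÷ 187.772) ÷ 0.5508 = 0.010761 mol/g, so in the 0.1837 g combustion sample mol Br = 0.0019769 mol
Divide by the smallest (0.0019769 mol): C 1.000, H 1.000, Br 1.000

CHBr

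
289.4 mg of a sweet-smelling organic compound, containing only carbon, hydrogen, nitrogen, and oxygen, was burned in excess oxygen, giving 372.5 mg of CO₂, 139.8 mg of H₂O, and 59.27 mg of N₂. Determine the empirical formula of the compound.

mol C = 0.3725 g CO₂ ÷ 44.009 g/mol = 0.0084642 mol
mol H = 2 × 0.1398 g H₂O ÷ 18.015 g/mol = 0.015520 mol
mol N = 2 × 0.05927 g N₂ ÷ 28.014 g/mol = 0.0042315 mol
mass O = 0.2894 − (0.10166 + 0.015645 + 0.059270) = 0.11282 g → mol O = 0.11282 ÷ 15.999 = 0.0070518 mol
Divide by the smallest (0.0042315 mol): C 2.000, H 3.668, N 1.000, O 1.667
Multiplying each by 3 gives whole numbers: C 6.00, H 11.00, N 3.00, O 5.00

C6H11N3O5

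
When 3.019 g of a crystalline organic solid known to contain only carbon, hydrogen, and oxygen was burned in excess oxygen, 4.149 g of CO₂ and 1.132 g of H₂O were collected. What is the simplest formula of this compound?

mol C = 4.149 g CO₂ ÷ 44.009 g/mol = 0.094276 mol
mol H = 2 × 1.132 g H₂O ÷ 18.015 g/mol = 0.12567 mol
mass O = 3.019 − (1.1324 + 0.12668) = 1.7600 g → mol O = 1.7600 ÷ 15.999 = 0.11001 mol
Divide by the smallest (0.094276 mol): C 1.000, H 1.333, O 1.167
Multiplying each by 6 gives whole numbers: C 6.00, H 8.00, O 7.00

C6H8O7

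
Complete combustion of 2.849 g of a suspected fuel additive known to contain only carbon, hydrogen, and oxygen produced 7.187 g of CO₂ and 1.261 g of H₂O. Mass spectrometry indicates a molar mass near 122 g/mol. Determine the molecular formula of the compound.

mol C = 7.187 g CO₂ ÷ 44.009 g/mol = 0.16331 mol
mol H = 2 × 1.261 g H₂O ÷ 18.015 g/mol = 0.13999 mol
mass O = 2.849 − (1.9615 + 0.14111) = 0.74640 g → mol O = 0.74640 ÷ 15.999 = 0.046653 mol
Divide by the smallest (0.046653 mol): C 3.500, H 3.001, O 1.000
Multiplying each by 2 gives whole numbers: C 7.00, H 6.00, O 2.00
Empirical formula: C7H6O2
Empirical-formula mass = 122.12 g/mol; 122 ÷ 122.12 ≈ 1, so the molecular formula is C7H6O2.

C7H6O2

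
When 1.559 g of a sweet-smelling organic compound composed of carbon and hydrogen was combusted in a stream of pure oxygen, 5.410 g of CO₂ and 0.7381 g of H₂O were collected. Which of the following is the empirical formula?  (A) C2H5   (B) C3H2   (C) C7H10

(B) C3H2

mol C = 5.410 g CO₂ ÷ 44.009 g/mol = 0.12293 mol
mol H = 2 × 0.7381 g H₂O ÷ 18.015 g/mol = 0.081943 mol
Divide by the smallest (0.081943 mol): C 1.500, H 1.000
Multiplying each by 2 gives whole numbers: C 3.00, H 2.00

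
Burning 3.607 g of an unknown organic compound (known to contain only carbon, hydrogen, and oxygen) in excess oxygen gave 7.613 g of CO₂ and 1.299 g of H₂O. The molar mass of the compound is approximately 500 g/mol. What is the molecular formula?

mol C = 7.613 g CO₂ ÷ 44.009 g/mol = 0.17299 mol
mol H = 2 × 1.299 g H₂O ÷ 18.015 g/mol = 0.14421 mol
mass O = 3.607 − (2.0778 + 0.14537) = 1.3839 g → mol O = 1.3839 ÷ 15.999 = 0.086498 mol
Divide by the smallest (0.086498 mol): C 2.000, H 1.667, O 1.000
Multiplying each by 3 gives whole numbers: C 6.00, H 5.00, O 3.00
Empirical formula: C6H5O3
Empirical-formula mass = 125.10 g/mol; 500 ÷ 125.10 ≈ 4, so the molecular formula is C24H20O12.

C24H20O12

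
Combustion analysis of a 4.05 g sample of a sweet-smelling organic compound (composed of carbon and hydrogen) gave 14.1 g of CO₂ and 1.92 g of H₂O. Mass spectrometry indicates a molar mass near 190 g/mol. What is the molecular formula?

C15H10

mol C = 14.1 g CO₂ ÷ 44.009 g/mol = 0.3204 mol
mol H = 2 × 1.92 g H₂O ÷ 18.015 g/mol = 0.2132 mol
Divide by the smallest (0.2132 mol): C 1.503, H 1.000
Multiplying each by 2 gives whole numbers: C 3.01, H 2.00
Empirical formula: C3H2
Empirical-formula mass = 38.05 g/mol; 190 ÷ 38.05 ≈ 5, so the molecular formula is C15H10.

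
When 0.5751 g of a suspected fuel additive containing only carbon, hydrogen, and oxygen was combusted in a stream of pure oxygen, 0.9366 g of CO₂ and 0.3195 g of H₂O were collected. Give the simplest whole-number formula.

mol C = 0.9366 g CO₂ ÷ 44.009 g/mol = 0.021282 mol
mol H = 2 × 0.3195 g H₂O ÷ 18.015 g/mol = 0.035470 mol
mass O = 0.5751 − (0.25562 + 0.035754) = 0.28373 g → mol O = 0.28373 ÷ 15.999 = 0.017734 mol
Divide by the smallest (0.017734 mol): C 1.200, H 2.000, O 1.000
Multiplying each by 5 gives whole numbers: C 6.00, H 10.00, O 5.00

C6H10O5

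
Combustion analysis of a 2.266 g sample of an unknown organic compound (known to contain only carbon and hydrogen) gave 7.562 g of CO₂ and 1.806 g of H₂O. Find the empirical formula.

mol C = 7.562 g CO₂ ÷ 44.009 g/mol = 0.17183 mol
mol H = 2 × 1.806 g H₂O ÷ 18.015 g/mol = 0.20050 mol
Divide by the smallest (0.17183 mol): C 1.000, H 1.167
Multiplying each by 6 gives whole numbers: C 6.00, H 7.00

C6H7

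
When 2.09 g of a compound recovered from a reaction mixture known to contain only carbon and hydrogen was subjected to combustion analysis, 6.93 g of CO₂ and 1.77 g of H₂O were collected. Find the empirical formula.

mol C = 6.93 g CO₂ ÷ 44.009 g/mol = 0.1575 mol
mol H = 2 × 1.77 g H₂O ÷ 18.015 g/mol = 0.1965 mol
Divide by the smallest (0.1575 mol): C 1.000, H 1.248
Multiplying each by 4 gives whole numbers: C 4.00, H 4.99

C4H5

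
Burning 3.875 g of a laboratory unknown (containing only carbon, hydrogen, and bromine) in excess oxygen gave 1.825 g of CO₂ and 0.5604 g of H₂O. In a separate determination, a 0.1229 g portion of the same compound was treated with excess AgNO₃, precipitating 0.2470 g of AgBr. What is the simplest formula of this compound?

C2H3Br2

mol C = 1.825 g CO₂ ÷ 44.009 g/mol = 0.041469 mol
mol H = 2 × 0.5604 g H₂O ÷ 18.015 g/mol = 0.062215 mol
From the AgBr data: mol Br per gram of compound = (0.2470 ÷ 187.772) ÷ 0.1229 = 0.010703 mol/g, so in the 3.875 g combustion sample mol Br = 0.041475 mol
Divide by the smallest (0.041469 mol): C 1.000, H 1.500, Br 1.000
Multiplying each by 2 gives whole numbers: C 2.00, H 3.00, Br 2.00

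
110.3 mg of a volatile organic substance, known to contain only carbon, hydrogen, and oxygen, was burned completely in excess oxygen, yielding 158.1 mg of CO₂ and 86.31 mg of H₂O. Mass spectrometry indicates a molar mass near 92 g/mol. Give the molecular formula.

mol C = 0.1581 g CO₂ ÷ 44.009 g/mol = 0.0035924 mol
mol H = 2 × 0.08631 g H₂O ÷ 18.015 g/mol = 0.0095820 mol
mass O = 0.1103 − (0.043149 + 0.0096587) = 0.057492 g → mol O = 0.057492 ÷ 15.999 = 0.0035935 mol
Divide by the smallest (0.0035924 mol): C 1.000, H 2.667, O 1.000
Multiplying each by 3 gives whole numbers: C 3.00, H 8.00, O 3.00
Empirical formula: C3H8O3
Empirical-formula mass = 92.09 g/mol; 92 ÷ 92.09 ≈ 1, so the molecular formula is C3H8O3.

C3H8O3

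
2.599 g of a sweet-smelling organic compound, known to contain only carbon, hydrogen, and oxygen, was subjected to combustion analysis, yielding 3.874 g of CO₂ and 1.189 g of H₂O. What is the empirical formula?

mol C = 3.874 g CO₂ ÷ 44.009 g/mol = 0.088027 mol
mol H = 2 × 1.189 g H₂O ÷ 18.015 g/mol = 0.13200 mol
mass O = 2.599 − (1.0573 + 0.13306) = 1.4086 g → mol O = 1.4086 ÷ 15.999 = 0.088046 mol
Divide by the smallest (0.088027 mol): C 1.000, H 1.500, O 1.000
Multiplying each by 2 gives whole numbers: C 2.00, H 3.00, O 2.00

C2H3O2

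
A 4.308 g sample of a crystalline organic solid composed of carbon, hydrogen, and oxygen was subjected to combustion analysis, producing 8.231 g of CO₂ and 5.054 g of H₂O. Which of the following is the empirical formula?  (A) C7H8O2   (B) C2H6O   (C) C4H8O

mol C = 8.231 g CO₂ ÷ 44.009 g/mol = 0.18703 mol
mol H = 2 × 5.054 g H₂O ÷ 18.015 g/mol = 0.56109 mol
mass O = 4.308 − (2.2464 + 0.56558) = 1.4960 g → mol O = 1.4960 ÷ 15.999 = 0.093506 mol
Divide by the smallest (0.093506 mol): C 2.000, H 6.001, O 1.000

(B) C2H6O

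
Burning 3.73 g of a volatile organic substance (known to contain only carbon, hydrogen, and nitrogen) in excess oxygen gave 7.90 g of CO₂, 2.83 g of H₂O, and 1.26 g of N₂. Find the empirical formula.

mol C = 7.90 g CO₂ ÷ 44.009 g/mol = 0.1795 mol
mol H = 2 × 2.83 g H₂O ÷ 18.015 g/mol = 0.3142 mol
mol N = 2 × 1.26 g N₂ ÷ 28.014 g/mol = 0.08996 mol
Divide by the smallest (0.08996 mol): C 1.996, H 3.493, N 1.000
Multiplying each by 2 gives whole numbers: C 3.99, H 6.99, N 2.00

C4H7N2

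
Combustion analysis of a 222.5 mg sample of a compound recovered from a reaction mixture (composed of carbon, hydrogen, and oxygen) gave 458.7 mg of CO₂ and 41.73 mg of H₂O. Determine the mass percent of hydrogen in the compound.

mol C = 0.4587 g CO₂ ÷ 44.009 g/mol = 0.010423 mol
mol H = 2 × 0.04173 g H₂O ÷ 18.015 g/mol = 0.0046328 mol
mass O = 0.2225 − (0.12519 + 0.0046699) = 0.092641 g → mol O = 0.092641 ÷ 15.999 = 0.0057904 mol
mass % H = 0.0046699 g ÷ 0.2225 g × 100%

2.10%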